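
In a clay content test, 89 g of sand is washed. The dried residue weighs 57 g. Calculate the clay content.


Formula: Clay% = (W_total - W_washed) / W_total * 100
Clay mass = 89 - 57 = 32 g
Clay% = 32 / 89 * 100 = 35.9551%

Answer: 35.9551%


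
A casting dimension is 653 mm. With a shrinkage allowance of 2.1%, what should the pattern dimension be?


Formula: L_pattern = L_casting * (1 + shrinkage_rate/100)
Shrinkage factor = 1 + 2.1/100 = 1.021
L_pattern = 653 mm * 1.021 = 666.7130 mm


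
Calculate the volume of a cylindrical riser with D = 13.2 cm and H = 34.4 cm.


Formula: V = pi * (D/2)^2 * H  (cylinder volume)
Radius = D/2 = 13.2/2 = 6.6 cm
V = pi * 6.6^2 * 34.4 = 4707.5635 cm^3

4707.5635 cm^3


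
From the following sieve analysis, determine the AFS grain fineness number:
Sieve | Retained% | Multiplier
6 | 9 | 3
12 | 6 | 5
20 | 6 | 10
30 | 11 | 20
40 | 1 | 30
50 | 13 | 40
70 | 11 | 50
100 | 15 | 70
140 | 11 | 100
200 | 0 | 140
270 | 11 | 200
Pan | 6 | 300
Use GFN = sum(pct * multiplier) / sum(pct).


Formula: GFN = sum(pct * multiplier) / sum(pct)
sum(pct * multiplier) = 7587
sum(pct) = 100
GFN = 7587 / 100 = 75.87

75.87


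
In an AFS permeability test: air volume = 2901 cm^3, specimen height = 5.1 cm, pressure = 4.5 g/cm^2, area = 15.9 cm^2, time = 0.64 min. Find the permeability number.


Formula: Permeability Number P = (V * H) / (p * A * t)
Numerator: V * H = 2901 * 5.1 = 14795.1
Denominator: p * A * t = 4.5 * 15.9 * 0.64 = 45.792
P = 14795.1 / 45.792 = 323.0936

Answer: 323.0936


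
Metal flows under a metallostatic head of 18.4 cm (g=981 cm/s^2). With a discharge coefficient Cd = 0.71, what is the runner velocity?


Formula: v = Cd * sqrt(2 * g * h)  (Torricelli with discharge coefficient)
2*g*h = 2 * 981 * 18.4 = 36100.8 cm^2/s^2
sqrt(36100.8) = 190.00211 cm/s
v = 0.71 * 190.00211 = 134.9015 cm/s

Final answer: 134.9015 cm/s


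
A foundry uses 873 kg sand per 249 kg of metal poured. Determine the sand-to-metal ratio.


Formula: Sand-to-Metal Ratio = W_sand / W_metal
Ratio = 873 kg / 249 kg = 3.5060


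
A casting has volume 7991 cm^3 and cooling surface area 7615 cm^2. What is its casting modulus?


Formula: Casting Modulus M = V / A
M = 7991 cm^3 / 7615 cm^2 = 1.0494 cm

1.0494 cm


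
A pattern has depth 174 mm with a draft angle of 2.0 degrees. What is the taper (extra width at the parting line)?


Formula: taper = depth * tan(draft_angle)
tan(2.0 deg) = 0.0349208
taper = 174 mm * 0.0349208 = 6.0762 mm

6.0762 mm


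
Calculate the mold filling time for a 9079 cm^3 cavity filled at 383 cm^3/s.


Formula: t_fill = V_mold / Q_flow
t = 9079 cm^3 / 383 cm^3/s = 23.7050 s


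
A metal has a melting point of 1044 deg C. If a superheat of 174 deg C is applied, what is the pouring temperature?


Formula: T_pour = T_melt + Superheat
T_pour = 1044 + 174 = 1218 deg C

1218 deg C


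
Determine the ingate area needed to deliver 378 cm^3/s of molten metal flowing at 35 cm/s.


Formula: A_ingate = Q / v  (continuity equation)
A = 378 cm^3/s / 35 cm/s = 10.8000 cm^2

10.8000 cm^2


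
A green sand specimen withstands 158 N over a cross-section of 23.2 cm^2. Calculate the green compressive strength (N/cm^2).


Formula: Compressive Strength = Force / Area
Strength = 158 N / 23.2 cm^2 = 6.8103 N/cm^2

6.8103 N/cm^2


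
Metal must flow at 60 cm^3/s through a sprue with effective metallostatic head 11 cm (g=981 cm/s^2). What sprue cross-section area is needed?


Formula: v = sqrt(2*g*h), A = Q/v
Velocity: v = sqrt(2 * 981 * 11) = sqrt(21582) = 146.9081 cm/s
Sprue area: A = Q / v = 60 / 146.9081 = 0.4084 cm^2

0.4084 cm^2


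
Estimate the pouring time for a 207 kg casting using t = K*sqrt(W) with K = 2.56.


Formula: t = K * sqrt(W)
sqrt(W) = sqrt(207) = 14.38749
t = 2.56 * 14.38749 = 36.8320 s

36.8320 s


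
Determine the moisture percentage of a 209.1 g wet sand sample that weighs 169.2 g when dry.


Formula: MC = (W_wet - W_dry) / W_wet * 100
Water mass = 209.1 - 169.2 = 39.9 g
MC = 39.9 / 209.1 * 100 = 19.0818%


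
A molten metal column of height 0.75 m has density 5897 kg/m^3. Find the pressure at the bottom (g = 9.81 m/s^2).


Formula: P = rho * g * h
rho * g = 5897 * 9.81 = 57849.57 N/m^3
P = 57849.57 * 0.75 = 43387.1775 Pa

43387.1775 Pa


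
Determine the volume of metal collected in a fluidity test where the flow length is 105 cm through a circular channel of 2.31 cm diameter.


Formula: V = pi * (d/2)^2 * L  (cylinder volume)
Radius = 2.31/2 = 1.155 cm
V = pi * 1.155^2 * 105 = 440.0511 cm^3

Answer: 440.0511 cm^3


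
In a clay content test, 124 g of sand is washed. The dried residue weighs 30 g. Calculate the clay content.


Formula: Clay% = (W_total - W_washed) / W_total * 100
Clay mass = 124 - 30 = 94 g
Clay% = 94 / 124 * 100 = 75.8065%

75.8065%


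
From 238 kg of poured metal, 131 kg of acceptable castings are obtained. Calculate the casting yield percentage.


Formula: Casting Yield = (W_good / W_total) * 100
Yield = (131 kg / 238 kg) * 100 = 55.0420%

55.0420%


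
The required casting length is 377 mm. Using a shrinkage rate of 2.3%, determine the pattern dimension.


Formula: L_pattern = L_casting * (1 + shrinkage_rate/100)
Shrinkage factor = 1 + 2.3/100 = 1.023
L_pattern = 377 mm * 1.023 = 385.6710 mm


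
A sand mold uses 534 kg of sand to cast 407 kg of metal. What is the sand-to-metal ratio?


Formula: Sand-to-Metal Ratio = W_sand / W_metal
Ratio = 534 kg / 407 kg = 1.3120

Answer: 1.3120


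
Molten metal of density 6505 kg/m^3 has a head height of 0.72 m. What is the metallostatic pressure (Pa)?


Formula: P = rho * g * h
rho * g = 6505 * 9.81 = 63814.05 N/m^3
P = 63814.05 * 0.72 = 45946.1160 Pa

Final answer: 45946.1160 Pa


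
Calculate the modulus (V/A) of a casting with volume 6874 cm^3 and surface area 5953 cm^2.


Formula: Casting Modulus M = V / A
M = 6874 cm^3 / 5953 cm^2 = 1.1547 cm


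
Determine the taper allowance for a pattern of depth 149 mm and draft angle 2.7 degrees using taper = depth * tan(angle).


Formula: taper = depth * tan(draft_angle)
tan(2.7 deg) = 0.0471588
taper = 149 mm * 0.0471588 = 7.0267 mm


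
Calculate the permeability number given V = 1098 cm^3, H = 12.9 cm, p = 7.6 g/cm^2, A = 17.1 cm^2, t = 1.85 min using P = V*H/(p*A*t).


Formula: Permeability Number P = (V * H) / (p * A * t)
Numerator: V * H = 1098 * 12.9 = 14164.2
Denominator: p * A * t = 7.6 * 17.1 * 1.85 = 240.426
P = 14164.2 / 240.426 = 58.9129

Final answer: 58.9129


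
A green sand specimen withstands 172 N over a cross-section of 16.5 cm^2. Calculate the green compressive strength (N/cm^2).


Formula: Compressive Strength = Force / Area
Strength = 172 N / 16.5 cm^2 = 10.4242 N/cm^2


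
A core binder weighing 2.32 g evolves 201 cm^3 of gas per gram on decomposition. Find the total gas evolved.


Formula: V_gas = W_binder * gas_evolution_rate
V = 2.32 g * 201 cm^3/g = 466.3200 cm^3


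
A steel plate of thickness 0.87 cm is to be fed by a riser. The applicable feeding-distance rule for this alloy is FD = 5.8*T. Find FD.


Formula: FD = 5.8 * T  (riser feeding-distance rule)
FD = 5.8 * 0.87 cm = 5.0460 cm

5.0460 cm


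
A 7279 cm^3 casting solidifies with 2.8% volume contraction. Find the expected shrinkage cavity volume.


Formula: V_shrink = V_casting * shrinkage_pct / 100
V_shrink = 7279 cm^3 * 2.8 / 100 = 203.8120 cm^3


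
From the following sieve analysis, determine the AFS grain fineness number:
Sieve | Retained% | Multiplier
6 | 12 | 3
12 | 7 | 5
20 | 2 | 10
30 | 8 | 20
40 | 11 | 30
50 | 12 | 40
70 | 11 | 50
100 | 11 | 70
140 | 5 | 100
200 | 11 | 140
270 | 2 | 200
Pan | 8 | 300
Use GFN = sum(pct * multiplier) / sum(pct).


Formula: GFN = sum(pct * multiplier) / sum(pct)
sum(pct * multiplier) = 7221
sum(pct) = 100
GFN = 7221 / 100 = 72.21

72.21


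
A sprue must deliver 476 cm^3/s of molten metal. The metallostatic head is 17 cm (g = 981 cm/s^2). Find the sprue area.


Formula: v = sqrt(2*g*h), A = Q/v
Velocity: v = sqrt(2 * 981 * 17) = sqrt(33354) = 182.6308 cm/s
Sprue area: A = Q / v = 476 / 182.6308 = 2.6064 cm^2

Final answer: 2.6064 cm^2


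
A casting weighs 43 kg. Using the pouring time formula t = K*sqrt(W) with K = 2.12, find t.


Formula: t = K * sqrt(W)
sqrt(W) = sqrt(43) = 6.55744
t = 2.12 * 6.55744 = 13.9018 s

Answer: 13.9018 s


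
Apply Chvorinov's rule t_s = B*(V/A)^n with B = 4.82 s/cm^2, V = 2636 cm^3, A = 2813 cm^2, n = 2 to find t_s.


Formula: t_s = B * (V/A)^n  (Chvorinov's rule, n=2)
Modulus M = V/A = 2636/2813 = 0.937078 cm
M^2 = 0.937078^2 = 0.878115 cm^2
t_s = 4.82 * 0.878115 = 4.2325 s

Final answer: 4.2325 s


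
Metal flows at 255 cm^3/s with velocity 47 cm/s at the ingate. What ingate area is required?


Formula: A_ingate = Q / v  (continuity equation)
A = 255 cm^3/s / 47 cm/s = 5.4255 cm^2

5.4255 cm^2


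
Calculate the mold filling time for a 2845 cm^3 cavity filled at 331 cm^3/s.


Formula: t_fill = V_mold / Q_flow
t = 2845 cm^3 / 331 cm^3/s = 8.5952 s

8.5952 s


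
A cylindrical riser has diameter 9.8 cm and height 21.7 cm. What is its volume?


Formula: V = pi * (D/2)^2 * H  (cylinder volume)
Radius = D/2 = 9.8/2 = 4.9 cm
V = pi * 4.9^2 * 21.7 = 1636.8232 cm^3

1636.8232 cm^3


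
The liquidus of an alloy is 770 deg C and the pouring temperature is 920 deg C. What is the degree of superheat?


Formula: Superheat = T_pour - T_melt
Superheat = 920 - 770 = 150 deg C

Final answer: 150 deg C


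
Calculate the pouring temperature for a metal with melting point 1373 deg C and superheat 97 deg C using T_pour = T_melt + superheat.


Formula: T_pour = T_melt + Superheat
T_pour = 1373 + 97 = 1470 deg C

1470 deg C


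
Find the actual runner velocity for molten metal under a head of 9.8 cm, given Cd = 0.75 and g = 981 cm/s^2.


Formula: v = Cd * sqrt(2 * g * h)  (Torricelli with discharge coefficient)
2*g*h = 2 * 981 * 9.8 = 19227.6 cm^2/s^2
sqrt(19227.6) = 138.66362 cm/s
v = 0.75 * 138.66362 = 103.9977 cm/s


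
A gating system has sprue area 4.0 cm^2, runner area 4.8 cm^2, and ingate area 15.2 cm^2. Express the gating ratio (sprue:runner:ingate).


Sprue:Runner:Ingate = 1 : 4.8/4.0 : 15.2/4.0 = 1:1.20:3.80

1:1.20:3.80


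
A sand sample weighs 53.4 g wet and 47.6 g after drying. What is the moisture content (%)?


Formula: MC = (W_wet - W_dry) / W_wet * 100
Water mass = 53.4 - 47.6 = 5.8 g
MC = 5.8 / 53.4 * 100 = 10.8614%

10.8614%


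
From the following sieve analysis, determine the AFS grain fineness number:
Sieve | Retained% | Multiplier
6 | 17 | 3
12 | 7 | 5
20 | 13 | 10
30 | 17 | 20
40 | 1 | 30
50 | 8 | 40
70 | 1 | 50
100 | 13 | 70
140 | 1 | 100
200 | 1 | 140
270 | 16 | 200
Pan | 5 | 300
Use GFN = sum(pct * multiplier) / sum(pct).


Formula: GFN = sum(pct * multiplier) / sum(pct)
sum(pct * multiplier) = 6806
sum(pct) = 100
GFN = 6806 / 100 = 68.06

Final answer: 68.06


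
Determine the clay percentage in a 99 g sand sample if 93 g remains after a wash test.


Formula: Clay% = (W_total - W_washed) / W_total * 100
Clay mass = 99 - 93 = 6 g
Clay% = 6 / 99 * 100 = 6.0606%

6.0606%


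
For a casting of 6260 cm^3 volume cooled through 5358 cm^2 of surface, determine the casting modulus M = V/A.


Formula: Casting Modulus M = V / A
M = 6260 cm^3 / 5358 cm^2 = 1.1683 cm

1.1683 cm


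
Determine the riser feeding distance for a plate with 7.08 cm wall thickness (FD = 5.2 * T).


Formula: FD = 5.2 * T  (riser feeding-distance rule)
FD = 5.2 * 7.08 cm = 36.8160 cm

36.8160 cm


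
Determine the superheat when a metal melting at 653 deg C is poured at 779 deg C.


Formula: Superheat = T_pour - T_melt
Superheat = 779 - 653 = 126 deg C

Final answer: 126 deg C


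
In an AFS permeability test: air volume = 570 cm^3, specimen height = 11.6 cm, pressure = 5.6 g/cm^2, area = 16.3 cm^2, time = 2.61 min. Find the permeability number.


Formula: Permeability Number P = (V * H) / (p * A * t)
Numerator: V * H = 570 * 11.6 = 6612.0
Denominator: p * A * t = 5.6 * 16.3 * 2.61 = 238.2408
P = 6612.0 / 238.2408 = 27.7534

Final answer: 27.7534


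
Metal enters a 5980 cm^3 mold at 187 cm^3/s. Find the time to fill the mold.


Formula: t_fill = V_mold / Q_flow
t = 5980 cm^3 / 187 cm^3/s = 31.9786 s


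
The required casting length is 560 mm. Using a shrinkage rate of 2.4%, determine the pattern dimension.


Formula: L_pattern = L_casting * (1 + shrinkage_rate/100)
Shrinkage factor = 1 + 2.4/100 = 1.024
L_pattern = 560 mm * 1.024 = 573.4400 mm

Final answer: 573.4400 mm


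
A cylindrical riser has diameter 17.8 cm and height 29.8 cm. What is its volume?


Formula: V = pi * (D/2)^2 * H  (cylinder volume)
Radius = D/2 = 17.8/2 = 8.9 cm
V = pi * 8.9^2 * 29.8 = 7415.5975 cm^3

7415.5975 cm^3


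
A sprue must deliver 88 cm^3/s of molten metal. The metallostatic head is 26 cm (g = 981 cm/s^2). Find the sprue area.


Formula: v = sqrt(2*g*h), A = Q/v
Velocity: v = sqrt(2 * 981 * 26) = sqrt(51012) = 225.8584 cm/s
Sprue area: A = Q / v = 88 / 225.8584 = 0.3896 cm^2

0.3896 cm^2


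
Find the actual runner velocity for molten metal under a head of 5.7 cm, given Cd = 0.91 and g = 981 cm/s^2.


Formula: v = Cd * sqrt(2 * g * h)  (Torricelli with discharge coefficient)
2*g*h = 2 * 981 * 5.7 = 11183.4 cm^2/s^2
sqrt(11183.4) = 105.75160 cm/s
v = 0.91 * 105.75160 = 96.2340 cm/s

Answer: 96.2340 cm/s


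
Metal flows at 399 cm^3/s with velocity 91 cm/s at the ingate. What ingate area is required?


Formula: A_ingate = Q / v  (continuity equation)
A = 399 cm^3/s / 91 cm/s = 4.3846 cm^2

Final answer: 4.3846 cm^2


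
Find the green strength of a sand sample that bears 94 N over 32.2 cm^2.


Formula: Compressive Strength = Force / Area
Strength = 94 N / 32.2 cm^2 = 2.9193 N/cm^2

Answer: 2.9193 N/cm^2


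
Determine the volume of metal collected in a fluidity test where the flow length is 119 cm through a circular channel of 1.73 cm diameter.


Formula: V = pi * (d/2)^2 * L  (cylinder volume)
Radius = 1.73/2 = 0.865 cm
V = pi * 0.865^2 * 119 = 279.7236 cm^3

Final answer: 279.7236 cm^3


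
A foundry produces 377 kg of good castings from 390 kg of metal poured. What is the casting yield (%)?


Formula: Casting Yield = (W_good / W_total) * 100
Yield = (377 kg / 390 kg) * 100 = 96.6667%


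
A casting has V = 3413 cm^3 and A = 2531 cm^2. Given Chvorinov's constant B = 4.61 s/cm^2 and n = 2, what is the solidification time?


Formula: t_s = B * (V/A)^n  (Chvorinov's rule, n=2)
Modulus M = V/A = 3413/2531 = 1.348479 cm
M^2 = 1.348479^2 = 1.818396 cm^2
t_s = 4.61 * 1.818396 = 8.3828 s

Answer: 8.3828 s


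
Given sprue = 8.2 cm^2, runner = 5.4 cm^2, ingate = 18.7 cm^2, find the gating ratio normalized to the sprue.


Sprue:Runner:Ingate = 1 : 5.4/8.2 : 18.7/8.2 = 1:0.66:2.28

1:0.66:2.28


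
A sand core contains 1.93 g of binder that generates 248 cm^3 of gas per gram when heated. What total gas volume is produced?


Formula: V_gas = W_binder * gas_evolution_rate
V = 1.93 g * 248 cm^3/g = 478.6400 cm^3

Answer: 478.6400 cm^3


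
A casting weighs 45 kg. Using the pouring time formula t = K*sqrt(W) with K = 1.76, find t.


Formula: t = K * sqrt(W)
sqrt(W) = sqrt(45) = 6.70820
t = 1.76 * 6.70820 = 11.8064 s


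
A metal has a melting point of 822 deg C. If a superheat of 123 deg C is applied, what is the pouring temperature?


Formula: T_pour = T_melt + Superheat
T_pour = 822 + 123 = 945 deg C

Answer: 945 deg C


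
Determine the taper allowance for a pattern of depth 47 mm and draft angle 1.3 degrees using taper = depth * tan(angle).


Formula: taper = depth * tan(draft_angle)
tan(1.3 deg) = 0.0226932
taper = 47 mm * 0.0226932 = 1.0666 mm

Answer: 1.0666 mm


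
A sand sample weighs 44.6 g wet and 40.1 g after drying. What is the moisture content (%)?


Formula: MC = (W_wet - W_dry) / W_wet * 100
Water mass = 44.6 - 40.1 = 4.5 g
MC = 4.5 / 44.6 * 100 = 10.0897%

Answer: 10.0897%


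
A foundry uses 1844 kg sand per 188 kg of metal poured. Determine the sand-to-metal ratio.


Formula: Sand-to-Metal Ratio = W_sand / W_metal
Ratio = 1844 kg / 188 kg = 9.8085

Answer: 9.8085


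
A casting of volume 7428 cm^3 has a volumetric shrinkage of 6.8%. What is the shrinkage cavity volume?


Formula: V_shrink = V_casting * shrinkage_pct / 100
V_shrink = 7428 cm^3 * 6.8 / 100 = 505.1040 cm^3

Answer: 505.1040 cm^3


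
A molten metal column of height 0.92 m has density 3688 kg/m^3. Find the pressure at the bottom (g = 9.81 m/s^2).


Formula: P = rho * g * h
rho * g = 3688 * 9.81 = 36179.28 N/m^3
P = 36179.28 * 0.92 = 33284.9376 Pa

33284.9376 Pa


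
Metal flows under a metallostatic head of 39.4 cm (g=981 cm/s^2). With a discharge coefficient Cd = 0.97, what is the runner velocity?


Formula: v = Cd * sqrt(2 * g * h)  (Torricelli with discharge coefficient)
2*g*h = 2 * 981 * 39.4 = 77302.8 cm^2/s^2
sqrt(77302.8) = 278.03381 cm/s
v = 0.97 * 278.03381 = 269.6928 cm/s


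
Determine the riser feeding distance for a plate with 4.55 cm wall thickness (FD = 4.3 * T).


Formula: FD = 4.3 * T  (riser feeding-distance rule)
FD = 4.3 * 4.55 cm = 19.5650 cm

Answer: 19.5650 cm


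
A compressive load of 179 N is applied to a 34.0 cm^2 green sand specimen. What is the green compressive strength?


Formula: Compressive Strength = Force / Area
Strength = 179 N / 34.0 cm^2 = 5.2647 N/cm^2


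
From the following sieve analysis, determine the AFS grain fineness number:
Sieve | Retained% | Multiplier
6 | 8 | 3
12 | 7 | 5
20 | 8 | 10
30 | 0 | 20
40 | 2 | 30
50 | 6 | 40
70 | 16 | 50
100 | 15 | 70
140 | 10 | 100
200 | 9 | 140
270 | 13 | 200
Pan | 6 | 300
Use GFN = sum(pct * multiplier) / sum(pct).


Formula: GFN = sum(pct * multiplier) / sum(pct)
sum(pct * multiplier) = 8949
sum(pct) = 100
GFN = 8949 / 100 = 89.49

Answer: 89.49


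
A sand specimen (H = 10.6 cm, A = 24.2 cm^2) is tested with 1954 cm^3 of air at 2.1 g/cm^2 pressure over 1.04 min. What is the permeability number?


Formula: Permeability Number P = (V * H) / (p * A * t)
Numerator: V * H = 1954 * 10.6 = 20712.4
Denominator: p * A * t = 2.1 * 24.2 * 1.04 = 52.8528
P = 20712.4 / 52.8528 = 391.8884

391.8884


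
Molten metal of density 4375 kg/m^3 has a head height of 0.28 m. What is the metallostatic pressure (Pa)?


Formula: P = rho * g * h
rho * g = 4375 * 9.81 = 42918.75 N/m^3
P = 42918.75 * 0.28 = 12017.2500 Pa

Final answer: 12017.2500 Pa


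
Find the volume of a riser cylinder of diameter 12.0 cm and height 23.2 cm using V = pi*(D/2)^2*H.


Formula: V = pi * (D/2)^2 * H  (cylinder volume)
Radius = D/2 = 12.0/2 = 6.0 cm
V = pi * 6.0^2 * 23.2 = 2623.8582 cm^3

2623.8582 cm^3


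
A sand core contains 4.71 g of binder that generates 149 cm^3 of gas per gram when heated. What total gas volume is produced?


Formula: V_gas = W_binder * gas_evolution_rate
V = 4.71 g * 149 cm^3/g = 701.7900 cm^3


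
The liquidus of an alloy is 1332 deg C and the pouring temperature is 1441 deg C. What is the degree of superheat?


Formula: Superheat = T_pour - T_melt
Superheat = 1441 - 1332 = 109 deg C

Answer: 109 deg C


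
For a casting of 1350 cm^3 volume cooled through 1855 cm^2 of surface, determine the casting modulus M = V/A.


Formula: Casting Modulus M = V / A
M = 1350 cm^3 / 1855 cm^2 = 0.7278 cm


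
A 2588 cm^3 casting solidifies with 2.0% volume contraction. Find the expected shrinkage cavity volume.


Formula: V_shrink = V_casting * shrinkage_pct / 100
V_shrink = 2588 cm^3 * 2.0 / 100 = 51.7600 cm^3

51.7600 cm^3


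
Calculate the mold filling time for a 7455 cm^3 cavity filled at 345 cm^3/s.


Formula: t_fill = V_mold / Q_flow
t = 7455 cm^3 / 345 cm^3/s = 21.6087 s

21.6087 s


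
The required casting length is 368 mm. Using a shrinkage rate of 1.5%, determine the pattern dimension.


Formula: L_pattern = L_casting * (1 + shrinkage_rate/100)
Shrinkage factor = 1 + 1.5/100 = 1.015
L_pattern = 368 mm * 1.015 = 373.5200 mm


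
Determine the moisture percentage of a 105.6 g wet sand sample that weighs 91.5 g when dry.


Formula: MC = (W_wet - W_dry) / W_wet * 100
Water mass = 105.6 - 91.5 = 14.1 g
MC = 14.1 / 105.6 * 100 = 13.3523%

13.3523%


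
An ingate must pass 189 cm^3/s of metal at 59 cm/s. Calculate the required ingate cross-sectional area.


Formula: A_ingate = Q / v  (continuity equation)
A = 189 cm^3/s / 59 cm/s = 3.2034 cm^2

Answer: 3.2034 cm^2


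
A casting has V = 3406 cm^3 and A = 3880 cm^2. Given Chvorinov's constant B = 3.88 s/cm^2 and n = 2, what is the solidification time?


Formula: t_s = B * (V/A)^n  (Chvorinov's rule, n=2)
Modulus M = V/A = 3406/3880 = 0.877835 cm
M^2 = 0.877835^2 = 0.770594 cm^2
t_s = 3.88 * 0.770594 = 2.9899 s

2.9899 s


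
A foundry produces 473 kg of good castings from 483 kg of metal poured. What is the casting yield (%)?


Formula: Casting Yield = (W_good / W_total) * 100
Yield = (473 kg / 483 kg) * 100 = 97.9296%

Answer: 97.9296%


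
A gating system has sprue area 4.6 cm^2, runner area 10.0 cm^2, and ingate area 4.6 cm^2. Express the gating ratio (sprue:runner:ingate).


Sprue:Runner:Ingate = 1 : 10.0/4.6 : 4.6/4.6 = 1:2.17:1.00


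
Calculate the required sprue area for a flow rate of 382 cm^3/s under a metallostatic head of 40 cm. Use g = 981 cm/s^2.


Formula: v = sqrt(2*g*h), A = Q/v
Velocity: v = sqrt(2 * 981 * 40) = sqrt(78480) = 280.1428 cm/s
Sprue area: A = Q / v = 382 / 280.1428 = 1.3636 cm^2

Final answer: 1.3636 cm^2


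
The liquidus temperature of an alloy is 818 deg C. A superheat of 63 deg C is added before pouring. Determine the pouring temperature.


Formula: T_pour = T_melt + Superheat
T_pour = 818 + 63 = 881 deg C

Final answer: 881 deg C


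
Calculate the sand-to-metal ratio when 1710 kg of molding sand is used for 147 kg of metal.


Formula: Sand-to-Metal Ratio = W_sand / W_metal
Ratio = 1710 kg / 147 kg = 11.6327

Final answer: 11.6327


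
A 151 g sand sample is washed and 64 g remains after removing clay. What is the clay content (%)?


Formula: Clay% = (W_total - W_washed) / W_total * 100
Clay mass = 151 - 64 = 87 g
Clay% = 87 / 151 * 100 = 57.6159%


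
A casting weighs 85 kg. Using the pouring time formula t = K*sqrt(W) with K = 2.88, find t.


Formula: t = K * sqrt(W)
sqrt(W) = sqrt(85) = 9.21954
t = 2.88 * 9.21954 = 26.5523 s

Answer: 26.5523 s


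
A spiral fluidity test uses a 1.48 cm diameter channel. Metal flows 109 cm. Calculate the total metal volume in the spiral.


Formula: V = pi * (d/2)^2 * L  (cylinder volume)
Radius = 1.48/2 = 0.74 cm
V = pi * 0.74^2 * 109 = 187.5166 cm^3

Final answer: 187.5166 cm^3


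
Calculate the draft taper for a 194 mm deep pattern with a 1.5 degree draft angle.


Formula: taper = depth * tan(draft_angle)
tan(1.5 deg) = 0.0261859
taper = 194 mm * 0.0261859 = 5.0801 mm

Answer: 5.0801 mm


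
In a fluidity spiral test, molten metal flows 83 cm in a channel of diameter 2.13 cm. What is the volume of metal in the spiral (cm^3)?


Formula: V = pi * (d/2)^2 * L  (cylinder volume)
Radius = 2.13/2 = 1.065 cm
V = pi * 1.065^2 * 83 = 295.7517 cm^3

295.7517 cm^3


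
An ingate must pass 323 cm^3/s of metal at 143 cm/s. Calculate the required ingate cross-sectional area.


Formula: A_ingate = Q / v  (continuity equation)
A = 323 cm^3/s / 143 cm/s = 2.2587 cm^2


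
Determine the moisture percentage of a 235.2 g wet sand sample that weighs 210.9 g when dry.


Formula: MC = (W_wet - W_dry) / W_wet * 100
Water mass = 235.2 - 210.9 = 24.3 g
MC = 24.3 / 235.2 * 100 = 10.3316%

10.3316%


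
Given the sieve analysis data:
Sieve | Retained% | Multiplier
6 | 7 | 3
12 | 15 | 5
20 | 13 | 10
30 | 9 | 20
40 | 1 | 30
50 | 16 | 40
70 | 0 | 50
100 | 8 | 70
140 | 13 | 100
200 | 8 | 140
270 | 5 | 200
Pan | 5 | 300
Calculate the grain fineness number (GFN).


Formula: GFN = sum(pct * multiplier) / sum(pct)
sum(pct * multiplier) = 6556
sum(pct) = 100
GFN = 6556 / 100 = 65.56


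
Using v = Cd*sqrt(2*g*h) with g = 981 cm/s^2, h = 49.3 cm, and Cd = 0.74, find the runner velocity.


Formula: v = Cd * sqrt(2 * g * h)  (Torricelli with discharge coefficient)
2*g*h = 2 * 981 * 49.3 = 96726.6 cm^2/s^2
sqrt(96726.6) = 311.00900 cm/s
v = 0.74 * 311.00900 = 230.1467 cm/s

Answer: 230.1467 cm/s


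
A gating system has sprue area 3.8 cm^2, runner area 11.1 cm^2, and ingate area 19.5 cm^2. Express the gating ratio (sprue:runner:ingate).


Sprue:Runner:Ingate = 1 : 11.1/3.8 : 19.5/3.8 = 1:2.92:5.13

Final answer: 1:2.92:5.13


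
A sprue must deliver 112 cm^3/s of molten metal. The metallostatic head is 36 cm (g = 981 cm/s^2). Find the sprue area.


Formula: v = sqrt(2*g*h), A = Q/v
Velocity: v = sqrt(2 * 981 * 36) = sqrt(70632) = 265.7668 cm/s
Sprue area: A = Q / v = 112 / 265.7668 = 0.4214 cm^2

Final answer: 0.4214 cm^2


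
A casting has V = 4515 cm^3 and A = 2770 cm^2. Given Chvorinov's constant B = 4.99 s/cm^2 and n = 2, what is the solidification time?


Formula: t_s = B * (V/A)^n  (Chvorinov's rule, n=2)
Modulus M = V/A = 4515/2770 = 1.629964 cm
M^2 = 1.629964^2 = 2.656783 cm^2
t_s = 4.99 * 2.656783 = 13.2573 s

Final answer: 13.2573 s


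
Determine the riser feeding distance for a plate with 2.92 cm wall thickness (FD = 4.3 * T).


Formula: FD = 4.3 * T  (riser feeding-distance rule)
FD = 4.3 * 2.92 cm = 12.5560 cm

12.5560 cm


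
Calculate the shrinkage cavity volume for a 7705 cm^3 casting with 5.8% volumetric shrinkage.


Formula: V_shrink = V_casting * shrinkage_pct / 100
V_shrink = 7705 cm^3 * 5.8 / 100 = 446.8900 cm^3

446.8900 cm^3


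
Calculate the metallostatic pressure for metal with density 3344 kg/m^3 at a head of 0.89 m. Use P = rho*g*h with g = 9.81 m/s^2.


Formula: P = rho * g * h
rho * g = 3344 * 9.81 = 32804.64 N/m^3
P = 32804.64 * 0.89 = 29196.1296 Pa


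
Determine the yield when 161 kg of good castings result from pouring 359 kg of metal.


Formula: Casting Yield = (W_good / W_total) * 100
Yield = (161 kg / 359 kg) * 100 = 44.8468%

Final answer: 44.8468%


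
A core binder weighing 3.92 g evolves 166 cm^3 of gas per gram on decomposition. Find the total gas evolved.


Formula: V_gas = W_binder * gas_evolution_rate
V = 3.92 g * 166 cm^3/g = 650.7200 cm^3

650.7200 cm^3


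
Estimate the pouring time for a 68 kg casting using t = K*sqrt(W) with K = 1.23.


Formula: t = K * sqrt(W)
sqrt(W) = sqrt(68) = 8.24621
t = 1.23 * 8.24621 = 10.1428 s


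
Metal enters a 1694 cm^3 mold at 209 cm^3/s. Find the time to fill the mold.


Formula: t_fill = V_mold / Q_flow
t = 1694 cm^3 / 209 cm^3/s = 8.1053 s

Final answer: 8.1053 s


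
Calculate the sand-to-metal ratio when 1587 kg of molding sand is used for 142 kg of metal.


Formula: Sand-to-Metal Ratio = W_sand / W_metal
Ratio = 1587 kg / 142 kg = 11.1761

11.1761


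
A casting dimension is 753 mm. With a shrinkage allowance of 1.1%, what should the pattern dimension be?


Formula: L_pattern = L_casting * (1 + shrinkage_rate/100)
Shrinkage factor = 1 + 1.1/100 = 1.011
L_pattern = 753 mm * 1.011 = 761.2830 mm

761.2830 mm


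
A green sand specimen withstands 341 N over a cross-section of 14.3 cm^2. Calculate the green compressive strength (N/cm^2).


Formula: Compressive Strength = Force / Area
Strength = 341 N / 14.3 cm^2 = 23.8462 N/cm^2


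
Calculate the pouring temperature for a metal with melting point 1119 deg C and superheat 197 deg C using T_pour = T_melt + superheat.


Formula: T_pour = T_melt + Superheat
T_pour = 1119 + 197 = 1316 deg C

Final answer: 1316 deg C


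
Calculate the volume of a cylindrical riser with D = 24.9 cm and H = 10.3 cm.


Formula: V = pi * (D/2)^2 * H  (cylinder volume)
Radius = D/2 = 24.9/2 = 12.45 cm
V = pi * 12.45^2 * 10.3 = 5015.6336 cm^3

Final answer: 5015.6336 cm^3


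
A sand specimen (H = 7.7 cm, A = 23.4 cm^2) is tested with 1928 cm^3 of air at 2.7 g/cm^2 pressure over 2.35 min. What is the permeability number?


Formula: Permeability Number P = (V * H) / (p * A * t)
Numerator: V * H = 1928 * 7.7 = 14845.6
Denominator: p * A * t = 2.7 * 23.4 * 2.35 = 148.473
P = 14845.6 / 148.473 = 99.9886

Answer: 99.9886


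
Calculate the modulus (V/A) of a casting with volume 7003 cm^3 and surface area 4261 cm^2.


Formula: Casting Modulus M = V / A
M = 7003 cm^3 / 4261 cm^2 = 1.6435 cm


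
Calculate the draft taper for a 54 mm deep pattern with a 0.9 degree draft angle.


Formula: taper = depth * tan(draft_angle)
tan(0.9 deg) = 0.0157093
taper = 54 mm * 0.0157093 = 0.8483 mm

Final answer: 0.8483 mm


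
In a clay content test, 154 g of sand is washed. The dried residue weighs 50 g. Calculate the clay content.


Formula: Clay% = (W_total - W_washed) / W_total * 100
Clay mass = 154 - 50 = 104 g
Clay% = 104 / 154 * 100 = 67.5325%


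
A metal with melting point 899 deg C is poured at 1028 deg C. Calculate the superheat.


Formula: Superheat = T_pour - T_melt
Superheat = 1028 - 899 = 129 deg C

129 deg C


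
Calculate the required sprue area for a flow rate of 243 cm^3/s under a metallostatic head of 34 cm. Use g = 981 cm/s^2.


Formula: v = sqrt(2*g*h), A = Q/v
Velocity: v = sqrt(2 * 981 * 34) = sqrt(66708) = 258.2789 cm/s
Sprue area: A = Q / v = 243 / 258.2789 = 0.9408 cm^2

Answer: 0.9408 cm^2


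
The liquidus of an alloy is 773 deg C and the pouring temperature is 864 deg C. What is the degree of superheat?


Formula: Superheat = T_pour - T_melt
Superheat = 864 - 773 = 91 deg C


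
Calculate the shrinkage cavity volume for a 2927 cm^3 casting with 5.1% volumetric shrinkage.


Formula: V_shrink = V_casting * shrinkage_pct / 100
V_shrink = 2927 cm^3 * 5.1 / 100 = 149.2770 cm^3

Answer: 149.2770 cm^3


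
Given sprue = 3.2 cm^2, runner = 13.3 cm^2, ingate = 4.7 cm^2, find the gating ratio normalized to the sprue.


Sprue:Runner:Ingate = 1 : 13.3/3.2 : 4.7/3.2 = 1:4.16:1.47


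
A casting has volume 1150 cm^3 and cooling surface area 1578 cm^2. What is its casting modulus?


Formula: Casting Modulus M = V / A
M = 1150 cm^3 / 1578 cm^2 = 0.7288 cm


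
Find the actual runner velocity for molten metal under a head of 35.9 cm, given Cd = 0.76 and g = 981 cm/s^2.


Formula: v = Cd * sqrt(2 * g * h)  (Torricelli with discharge coefficient)
2*g*h = 2 * 981 * 35.9 = 70435.8 cm^2/s^2
sqrt(70435.8) = 265.39744 cm/s
v = 0.76 * 265.39744 = 201.7021 cm/s


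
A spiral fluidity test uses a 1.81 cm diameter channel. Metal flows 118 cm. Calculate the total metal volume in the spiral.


Formula: V = pi * (d/2)^2 * L  (cylinder volume)
Radius = 1.81/2 = 0.905 cm
V = pi * 0.905^2 * 118 = 303.6191 cm^3


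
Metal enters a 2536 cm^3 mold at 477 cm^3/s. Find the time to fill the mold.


Formula: t_fill = V_mold / Q_flow
t = 2536 cm^3 / 477 cm^3/s = 5.3166 s

Answer: 5.3166 s


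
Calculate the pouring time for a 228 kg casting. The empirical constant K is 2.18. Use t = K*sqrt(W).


Formula: t = K * sqrt(W)
sqrt(W) = sqrt(228) = 15.09967
t = 2.18 * 15.09967 = 32.9173 s


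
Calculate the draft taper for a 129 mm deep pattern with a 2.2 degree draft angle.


Formula: taper = depth * tan(draft_angle)
tan(2.2 deg) = 0.0384161
taper = 129 mm * 0.0384161 = 4.9557 mm


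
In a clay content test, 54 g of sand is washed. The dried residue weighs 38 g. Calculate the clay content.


Formula: Clay% = (W_total - W_washed) / W_total * 100
Clay mass = 54 - 38 = 16 g
Clay% = 16 / 54 * 100 = 29.6296%

29.6296%


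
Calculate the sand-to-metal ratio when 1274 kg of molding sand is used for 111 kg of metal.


Formula: Sand-to-Metal Ratio = W_sand / W_metal
Ratio = 1274 kg / 111 kg = 11.4775

Answer: 11.4775


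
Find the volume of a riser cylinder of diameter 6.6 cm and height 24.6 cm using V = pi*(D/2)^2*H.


Formula: V = pi * (D/2)^2 * H  (cylinder volume)
Radius = D/2 = 6.6/2 = 3.3 cm
V = pi * 3.3^2 * 24.6 = 841.6138 cm^3


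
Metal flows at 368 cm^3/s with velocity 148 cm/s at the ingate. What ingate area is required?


Formula: A_ingate = Q / v  (continuity equation)
A = 368 cm^3/s / 148 cm/s = 2.4865 cm^2

Final answer: 2.4865 cm^2


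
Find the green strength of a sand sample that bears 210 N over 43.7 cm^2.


Formula: Compressive Strength = Force / Area
Strength = 210 N / 43.7 cm^2 = 4.8055 N/cm^2


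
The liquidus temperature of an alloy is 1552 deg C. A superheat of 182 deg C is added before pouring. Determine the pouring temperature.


Formula: T_pour = T_melt + Superheat
T_pour = 1552 + 182 = 1734 deg C

1734 deg C


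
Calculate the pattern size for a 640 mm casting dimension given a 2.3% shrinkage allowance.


Formula: L_pattern = L_casting * (1 + shrinkage_rate/100)
Shrinkage factor = 1 + 2.3/100 = 1.023
L_pattern = 640 mm * 1.023 = 654.7200 mm

Answer: 654.7200 mm


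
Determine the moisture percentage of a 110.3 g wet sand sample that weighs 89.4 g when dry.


Formula: MC = (W_wet - W_dry) / W_wet * 100
Water mass = 110.3 - 89.4 = 20.9 g
MC = 20.9 / 110.3 * 100 = 18.9483%

Answer: 18.9483%


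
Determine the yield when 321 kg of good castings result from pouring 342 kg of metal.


Formula: Casting Yield = (W_good / W_total) * 100
Yield = (321 kg / 342 kg) * 100 = 93.8596%

93.8596%


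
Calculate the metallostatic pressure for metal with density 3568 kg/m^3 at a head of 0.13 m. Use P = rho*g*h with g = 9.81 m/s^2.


Formula: P = rho * g * h
rho * g = 3568 * 9.81 = 35002.08 N/m^3
P = 35002.08 * 0.13 = 4550.2704 Pa


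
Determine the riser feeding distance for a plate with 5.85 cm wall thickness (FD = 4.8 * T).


Formula: FD = 4.8 * T  (riser feeding-distance rule)
FD = 4.8 * 5.85 cm = 28.0800 cm

Answer: 28.0800 cm


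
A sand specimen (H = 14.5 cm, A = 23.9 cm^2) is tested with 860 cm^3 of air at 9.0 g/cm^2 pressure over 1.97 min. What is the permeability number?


Formula: Permeability Number P = (V * H) / (p * A * t)
Numerator: V * H = 860 * 14.5 = 12470.0
Denominator: p * A * t = 9.0 * 23.9 * 1.97 = 423.747
P = 12470.0 / 423.747 = 29.4279


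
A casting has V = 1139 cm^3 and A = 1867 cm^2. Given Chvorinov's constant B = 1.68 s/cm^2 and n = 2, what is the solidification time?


Formula: t_s = B * (V/A)^n  (Chvorinov's rule, n=2)
Modulus M = V/A = 1139/1867 = 0.610070 cm
M^2 = 0.610070^2 = 0.372185 cm^2
t_s = 1.68 * 0.372185 = 0.6253 s

Answer: 0.6253 s


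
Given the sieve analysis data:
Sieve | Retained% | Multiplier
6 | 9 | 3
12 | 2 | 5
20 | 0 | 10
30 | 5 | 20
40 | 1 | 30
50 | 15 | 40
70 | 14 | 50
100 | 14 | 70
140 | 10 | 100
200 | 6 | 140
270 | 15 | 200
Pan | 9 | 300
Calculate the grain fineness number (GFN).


Formula: GFN = sum(pct * multiplier) / sum(pct)
sum(pct * multiplier) = 9987
sum(pct) = 100
GFN = 9987 / 100 = 99.87


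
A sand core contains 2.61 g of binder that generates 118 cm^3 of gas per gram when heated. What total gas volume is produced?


Formula: V_gas = W_binder * gas_evolution_rate
V = 2.61 g * 118 cm^3/g = 307.9800 cm^3


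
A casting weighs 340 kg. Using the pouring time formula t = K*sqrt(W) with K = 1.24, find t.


Formula: t = K * sqrt(W)
sqrt(W) = sqrt(340) = 18.43909
t = 1.24 * 18.43909 = 22.8645 s

Answer: 22.8645 s


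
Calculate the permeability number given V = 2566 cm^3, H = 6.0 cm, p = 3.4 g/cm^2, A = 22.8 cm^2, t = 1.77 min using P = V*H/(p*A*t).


Formula: Permeability Number P = (V * H) / (p * A * t)
Numerator: V * H = 2566 * 6.0 = 15396.0
Denominator: p * A * t = 3.4 * 22.8 * 1.77 = 137.2104
P = 15396.0 / 137.2104 = 112.2072

Final answer: 112.2072


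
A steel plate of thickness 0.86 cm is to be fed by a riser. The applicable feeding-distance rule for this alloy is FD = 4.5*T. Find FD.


Formula: FD = 4.5 * T  (riser feeding-distance rule)
FD = 4.5 * 0.86 cm = 3.8700 cm

3.8700 cm


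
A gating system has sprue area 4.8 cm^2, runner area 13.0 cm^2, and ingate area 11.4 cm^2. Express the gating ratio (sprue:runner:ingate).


Sprue:Runner:Ingate = 1 : 13.0/4.8 : 11.4/4.8 = 1:2.71:2.38

Answer: 1:2.71:2.38


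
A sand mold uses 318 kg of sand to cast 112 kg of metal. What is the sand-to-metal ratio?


Formula: Sand-to-Metal Ratio = W_sand / W_metal
Ratio = 318 kg / 112 kg = 2.8393

Final answer: 2.8393


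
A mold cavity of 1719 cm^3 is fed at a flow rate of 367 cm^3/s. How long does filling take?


Formula: t_fill = V_mold / Q_flow
t = 1719 cm^3 / 367 cm^3/s = 4.6839 s


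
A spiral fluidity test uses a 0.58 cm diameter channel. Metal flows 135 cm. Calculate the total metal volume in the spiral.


Formula: V = pi * (d/2)^2 * L  (cylinder volume)
Radius = 0.58/2 = 0.29 cm
V = pi * 0.29^2 * 135 = 35.6681 cm^3

Answer: 35.6681 cm^3


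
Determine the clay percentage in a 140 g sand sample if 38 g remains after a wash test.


Formula: Clay% = (W_total - W_washed) / W_total * 100
Clay mass = 140 - 38 = 102 g
Clay% = 102 / 140 * 100 = 72.8571%

Answer: 72.8571%


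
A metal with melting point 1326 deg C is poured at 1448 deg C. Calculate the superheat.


Formula: Superheat = T_pour - T_melt
Superheat = 1448 - 1326 = 122 deg C

Answer: 122 deg C


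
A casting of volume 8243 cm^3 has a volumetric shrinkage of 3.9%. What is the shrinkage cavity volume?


Formula: V_shrink = V_casting * shrinkage_pct / 100
V_shrink = 8243 cm^3 * 3.9 / 100 = 321.4770 cm^3

321.4770 cm^3


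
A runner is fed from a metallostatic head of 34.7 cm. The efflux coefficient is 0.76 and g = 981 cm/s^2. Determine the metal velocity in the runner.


Formula: v = Cd * sqrt(2 * g * h)  (Torricelli with discharge coefficient)
2*g*h = 2 * 981 * 34.7 = 68081.4 cm^2/s^2
sqrt(68081.4) = 260.92413 cm/s
v = 0.76 * 260.92413 = 198.3023 cm/s

Final answer: 198.3023 cm/s


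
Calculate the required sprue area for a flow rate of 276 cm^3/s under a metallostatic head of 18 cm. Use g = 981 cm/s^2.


Formula: v = sqrt(2*g*h), A = Q/v
Velocity: v = sqrt(2 * 981 * 18) = sqrt(35316) = 187.9255 cm/s
Sprue area: A = Q / v = 276 / 187.9255 = 1.4687 cm^2

1.4687 cm^2


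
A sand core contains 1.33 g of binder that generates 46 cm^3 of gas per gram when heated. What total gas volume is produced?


Formula: V_gas = W_binder * gas_evolution_rate
V = 1.33 g * 46 cm^3/g = 61.1800 cm^3

Final answer: 61.1800 cm^3


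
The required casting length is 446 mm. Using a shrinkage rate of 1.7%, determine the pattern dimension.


Formula: L_pattern = L_casting * (1 + shrinkage_rate/100)
Shrinkage factor = 1 + 1.7/100 = 1.017
L_pattern = 446 mm * 1.017 = 453.5820 mm

453.5820 mm


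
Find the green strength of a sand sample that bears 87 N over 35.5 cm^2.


Formula: Compressive Strength = Force / Area
Strength = 87 N / 35.5 cm^2 = 2.4507 N/cm^2


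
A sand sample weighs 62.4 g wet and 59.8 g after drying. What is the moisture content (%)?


Formula: MC = (W_wet - W_dry) / W_wet * 100
Water mass = 62.4 - 59.8 = 2.6 g
MC = 2.6 / 62.4 * 100 = 4.1667%

Final answer: 4.1667%


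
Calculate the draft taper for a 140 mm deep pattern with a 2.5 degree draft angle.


Formula: taper = depth * tan(draft_angle)
tan(2.5 deg) = 0.0436609
taper = 140 mm * 0.0436609 = 6.1125 mm

6.1125 mm


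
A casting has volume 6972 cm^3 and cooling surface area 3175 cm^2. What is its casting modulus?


Formula: Casting Modulus M = V / A
M = 6972 cm^3 / 3175 cm^2 = 2.1959 cm

Final answer: 2.1959 cm


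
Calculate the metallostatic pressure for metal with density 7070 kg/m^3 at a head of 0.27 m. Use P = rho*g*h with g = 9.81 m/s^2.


Formula: P = rho * g * h
rho * g = 7070 * 9.81 = 69356.7 N/m^3
P = 69356.7 * 0.27 = 18726.3090 Pa

Final answer: 18726.3090 Pa
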